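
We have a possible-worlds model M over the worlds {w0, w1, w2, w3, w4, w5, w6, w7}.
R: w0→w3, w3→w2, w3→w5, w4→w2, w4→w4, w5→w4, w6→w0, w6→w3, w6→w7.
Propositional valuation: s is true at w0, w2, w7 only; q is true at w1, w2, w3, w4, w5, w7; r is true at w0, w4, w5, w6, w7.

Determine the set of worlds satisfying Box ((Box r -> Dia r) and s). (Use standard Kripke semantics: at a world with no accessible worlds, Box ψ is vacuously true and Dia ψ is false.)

Recall that Box ψ holds at a world iff ψ holds at every accessible world, and Dia ψ holds iff ψ holds at some accessible world.
Let φ = Box ((Box r -> Dia r) and s). Evaluate φ at each world:
  w0 (successors {w3}): φ is false.
  w1 (successors ∅): φ is true.
  w2 (successors ∅): φ is true.
  w3 (successors {w2, w5}): φ is false.
  w4 (successors {w2, w4}): φ is false.
  w5 (successors {w4}): φ is false.
  w6 (successors {w0, w3, w7}): φ is false.
  w7 (successors ∅): φ is true.
For instance, at w5:
  At w5: Box ((Box r -> Dia r) and s) requires (Box r -> Dia r) and s at every successor {w4}.
    (Box r -> Dia r) and s fails at w4, so Box ((Box r -> Dia r) and s) is false at w5.
      At w4: Box r -> Dia r is true, s is false, so (Box r -> Dia r) and s is false.
Satisfying worlds: {w1, w2, w7}

w1, w2, w7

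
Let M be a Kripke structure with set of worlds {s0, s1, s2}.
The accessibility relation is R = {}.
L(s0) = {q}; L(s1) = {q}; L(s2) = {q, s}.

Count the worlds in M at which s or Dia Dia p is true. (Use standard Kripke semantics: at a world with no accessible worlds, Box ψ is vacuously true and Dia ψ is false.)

Recall that Dia ψ holds at a world iff ψ holds at some accessible world.
Let φ = s or Dia Dia p. Evaluate φ at each world:
  s0 (successors ∅): φ is false.
  s1 (successors ∅): φ is false.
  s2 (successors ∅): φ is true.
For instance, at s0:
  At s0: s is false, Dia Dia p is false, so s or Dia Dia p is false.
    At s0: no accessible worlds, so Dia Dia p is false.
Satisfying worlds: {s2}

1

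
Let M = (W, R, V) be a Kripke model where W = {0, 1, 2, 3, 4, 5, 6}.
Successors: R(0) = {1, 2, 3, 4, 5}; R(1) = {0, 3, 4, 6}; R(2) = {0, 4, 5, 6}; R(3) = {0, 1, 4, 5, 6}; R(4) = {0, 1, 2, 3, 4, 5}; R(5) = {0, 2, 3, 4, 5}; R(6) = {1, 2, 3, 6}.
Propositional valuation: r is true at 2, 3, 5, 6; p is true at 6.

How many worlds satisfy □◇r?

Recall that □ψ holds at a world iff ψ holds at every accessible world, and ◇ψ holds iff ψ holds at some accessible world.
Let φ = □◇r. Evaluate φ at each world:
  0 (successors {1, 2, 3, 4, 5}): φ is true.
  1 (successors {0, 3, 4, 6}): φ is true.
  2 (successors {0, 4, 5, 6}): φ is true.
  3 (successors {0, 1, 4, 5, 6}): φ is true.
  4 (successors {0, 1, 2, 3, 4, 5}): φ is true.
  5 (successors {0, 2, 3, 4, 5}): φ is true.
  6 (successors {1, 2, 3, 6}): φ is true.
For instance, at 3:
  At 3: □◇r requires ◇r at every successor {0, 1, 4, 5, 6}.
    At 0: ◇r is true.
    At 1: ◇r is true.
    At 4: ◇r is true.
    At 5: ◇r is true.
    At 6: ◇r is true.
  So □◇r is true at 3.
Satisfying worlds: {0, 1, 2, 3, 4, 5, 6}

7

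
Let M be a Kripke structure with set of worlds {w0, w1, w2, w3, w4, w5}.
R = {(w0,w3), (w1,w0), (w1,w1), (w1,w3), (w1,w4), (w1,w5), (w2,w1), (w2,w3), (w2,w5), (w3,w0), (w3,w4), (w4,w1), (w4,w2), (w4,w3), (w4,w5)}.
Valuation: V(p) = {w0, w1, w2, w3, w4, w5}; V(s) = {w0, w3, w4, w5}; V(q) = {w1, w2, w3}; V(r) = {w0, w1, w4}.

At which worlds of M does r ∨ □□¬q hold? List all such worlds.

Recall that □ψ holds at a world iff ψ holds at every accessible world, and ◇ψ holds iff ψ holds at some accessible world.
Let φ = r ∨ □□¬q. Evaluate φ at each world:
  w0 (successors {w3}): φ is true.
  w1 (successors {w0, w1, w3, w4, w5}): φ is true.
  w2 (successors {w1, w3, w5}): φ is false.
  w3 (successors {w0, w4}): φ is false.
  w4 (successors {w1, w2, w3, w5}): φ is true.
  w5 (successors ∅): φ is true.
For instance, at w1:
  At w1: r is true, □□¬q is false, so r ∨ □□¬q is true.
    At w1: □□¬q requires □¬q at every successor {w0, w1, w3, w4, w5}.
      □¬q fails at w0, so □□¬q is false at w1.
Satisfying worlds: {w0, w1, w4, w5}

w0, w1, w4, w5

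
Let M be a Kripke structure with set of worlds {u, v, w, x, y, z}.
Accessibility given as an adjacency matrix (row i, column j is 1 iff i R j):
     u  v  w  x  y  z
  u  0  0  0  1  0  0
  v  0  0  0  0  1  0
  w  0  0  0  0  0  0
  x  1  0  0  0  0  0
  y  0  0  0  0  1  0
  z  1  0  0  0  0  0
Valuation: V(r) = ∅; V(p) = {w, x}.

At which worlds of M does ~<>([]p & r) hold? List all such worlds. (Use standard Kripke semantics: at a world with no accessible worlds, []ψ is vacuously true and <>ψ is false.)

Let φ = ~<>([]p & r). Evaluate φ at each world:
  u (successors {x}): φ is true.
  v (successors {y}): φ is true.
  w (successors ∅): φ is true.
  x (successors {u}): φ is true.
  y (successors {y}): φ is true.
  z (successors {u}): φ is true.
For instance, at y:
  At y: <>([]p & r) is false, so ~<>([]p & r) is true.
    At y: <>([]p & r) requires []p & r at some successor in {y}.
      At y: []p & r is false.
    So <>([]p & r) is false at y.
Satisfying worlds: {u, v, w, x, y, z}

u, v, w, x, y, z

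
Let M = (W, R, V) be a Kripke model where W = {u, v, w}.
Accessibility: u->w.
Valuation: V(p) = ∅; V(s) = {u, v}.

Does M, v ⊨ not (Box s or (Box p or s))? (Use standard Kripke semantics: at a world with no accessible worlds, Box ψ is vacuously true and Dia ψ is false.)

Recall that Box ψ holds at a world iff ψ holds at every accessible world, and Dia ψ holds iff ψ holds at some accessible world.
At v: Box s or (Box p or s) is true, so not (Box s or (Box p or s)) is false.
  At v: Box s is true, Box p or s is true, so Box s or (Box p or s) is true.
    At v: no accessible worlds, so Box s holds vacuously.
    At v: Box p is true, s is true, so Box p or s is true.
      At v: no accessible worlds, so Box p holds vacuously.

No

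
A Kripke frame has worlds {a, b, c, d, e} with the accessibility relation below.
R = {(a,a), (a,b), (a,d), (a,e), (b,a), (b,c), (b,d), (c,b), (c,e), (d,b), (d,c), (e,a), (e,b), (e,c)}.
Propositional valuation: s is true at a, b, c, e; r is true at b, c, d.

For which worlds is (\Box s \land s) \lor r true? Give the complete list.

Let φ = (\Box s \land s) \lor r. Evaluate φ at each world:
  a (successors {a, b, d, e}): φ is false.
  b (successors {a, c, d}): φ is true.
  c (successors {b, e}): φ is true.
  d (successors {b, c}): φ is true.
  e (successors {a, b, c}): φ is true.
For instance, at d:
  At d: \Box s \land s is false, r is true, so (\Box s \land s) \lor r is true.
    At d: \Box s is true, s is false, so \Box s \land s is false.
      At d: \Box s requires s at every successor {b, c}.
        At b: s is true.
        At c: s is true.
      So \Box s is true at d.
Satisfying worlds: {b, c, d, e}

b, c, d, e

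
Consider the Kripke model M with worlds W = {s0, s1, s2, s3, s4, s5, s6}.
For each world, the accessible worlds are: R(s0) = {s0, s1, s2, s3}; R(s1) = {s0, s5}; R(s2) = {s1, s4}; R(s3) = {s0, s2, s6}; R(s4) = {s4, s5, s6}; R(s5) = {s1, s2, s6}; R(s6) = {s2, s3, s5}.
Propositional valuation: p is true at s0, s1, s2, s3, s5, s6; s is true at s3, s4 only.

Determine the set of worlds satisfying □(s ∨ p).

Recall that □ψ holds at a world iff ψ holds at every accessible world, and ◇ψ holds iff ψ holds at some accessible world.
Let φ = □(s ∨ p). Evaluate φ at each world:
  s0 (successors {s0, s1, s2, s3}): φ is true.
  s1 (successors {s0, s5}): φ is true.
  s2 (successors {s1, s4}): φ is true.
  s3 (successors {s0, s2, s6}): φ is true.
  s4 (successors {s4, s5, s6}): φ is true.
  s5 (successors {s1, s2, s6}): φ is true.
  s6 (successors {s2, s3, s5}): φ is true.
For instance, at s0:
  At s0: □(s ∨ p) requires s ∨ p at every successor {s0, s1, s2, s3}.
    At s0: s ∨ p is true.
    At s1: s ∨ p is true.
    At s2: s ∨ p is true.
    At s3: s ∨ p is true.
  So □(s ∨ p) is true at s0.
Satisfying worlds: {s0, s1, s2, s3, s4, s5, s6}

s0, s1, s2, s3, s4, s5, s6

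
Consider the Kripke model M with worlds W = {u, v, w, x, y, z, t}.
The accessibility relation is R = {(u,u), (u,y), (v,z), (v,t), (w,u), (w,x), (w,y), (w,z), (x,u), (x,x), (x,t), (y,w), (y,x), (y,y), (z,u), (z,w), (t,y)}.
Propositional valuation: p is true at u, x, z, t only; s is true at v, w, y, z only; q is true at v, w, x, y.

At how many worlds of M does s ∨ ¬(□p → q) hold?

4

Let φ = s ∨ ¬(□p → q). Evaluate φ at each world:
  u (successors {u, y}): φ is false.
  v (successors {z, t}): φ is true.
  w (successors {u, x, y, z}): φ is true.
  x (successors {u, x, t}): φ is false.
  y (successors {w, x, y}): φ is true.
  z (successors {u, w}): φ is true.
  t (successors {y}): φ is false.
For instance, at y:
  At y: s is true, ¬(□p → q) is false, so s ∨ ¬(□p → q) is true.
    At y: □p → q is true, so ¬(□p → q) is false.
      At y: □p is false, q is true, so □p → q is true.
Satisfying worlds: {v, w, y, z}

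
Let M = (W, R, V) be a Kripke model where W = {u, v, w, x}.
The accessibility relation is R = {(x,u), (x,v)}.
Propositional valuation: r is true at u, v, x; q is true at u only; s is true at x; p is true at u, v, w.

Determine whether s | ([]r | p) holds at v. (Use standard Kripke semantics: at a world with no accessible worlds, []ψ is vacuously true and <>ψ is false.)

Yes

Recall that []ψ holds at a world iff ψ holds at every accessible world, and <>ψ holds iff ψ holds at some accessible world.
At v: s is false, []r | p is true, so s | ([]r | p) is true.
  At v: []r is true, p is true, so []r | p is true.
    At v: no accessible worlds, so []r holds vacuously.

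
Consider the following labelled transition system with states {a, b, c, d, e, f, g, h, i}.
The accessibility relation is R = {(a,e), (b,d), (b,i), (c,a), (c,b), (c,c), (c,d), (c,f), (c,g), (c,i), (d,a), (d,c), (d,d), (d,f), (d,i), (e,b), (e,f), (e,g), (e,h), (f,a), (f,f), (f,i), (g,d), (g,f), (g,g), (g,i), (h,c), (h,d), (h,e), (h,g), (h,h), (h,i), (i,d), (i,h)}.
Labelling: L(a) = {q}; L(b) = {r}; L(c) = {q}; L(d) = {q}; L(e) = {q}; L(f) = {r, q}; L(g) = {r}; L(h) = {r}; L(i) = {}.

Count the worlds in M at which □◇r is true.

Recall that □ψ holds at a world iff ψ holds at every accessible world, and ◇ψ holds iff ψ holds at some accessible world.
Let φ = □◇r. Evaluate φ at each world:
  a (successors {e}): φ is true.
  b (successors {d, i}): φ is true.
  c (successors {a, b, c, d, f, g, i}): φ is false.
  d (successors {a, c, d, f, i}): φ is false.
  e (successors {b, f, g, h}): φ is false.
  f (successors {a, f, i}): φ is false.
  g (successors {d, f, g, i}): φ is true.
  h (successors {c, d, e, g, h, i}): φ is true.
  i (successors {d, h}): φ is true.
For instance, at b:
  At b: □◇r requires ◇r at every successor {d, i}.
      At d: ◇r requires r at some successor in {a, c, d, f, i}.
        r holds at f, so ◇r is true at d.
      At i: ◇r requires r at some successor in {d, h}.
        r holds at h, so ◇r is true at i.
  So □◇r is true at b.
Satisfying worlds: {a, b, g, h, i}

5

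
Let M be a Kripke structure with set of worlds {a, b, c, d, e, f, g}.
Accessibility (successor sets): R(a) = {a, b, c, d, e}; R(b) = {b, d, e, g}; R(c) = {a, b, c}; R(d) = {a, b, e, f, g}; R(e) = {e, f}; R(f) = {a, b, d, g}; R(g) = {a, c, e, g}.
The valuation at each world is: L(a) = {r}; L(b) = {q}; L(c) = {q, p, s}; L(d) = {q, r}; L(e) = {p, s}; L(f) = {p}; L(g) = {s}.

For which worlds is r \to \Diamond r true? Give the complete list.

a, b, c, d, e, f, g

Let φ = r \to \Diamond r. Evaluate φ at each world:
  a (successors {a, b, c, d, e}): φ is true.
  b (successors {b, d, e, g}): φ is true.
  c (successors {a, b, c}): φ is true.
  d (successors {a, b, e, f, g}): φ is true.
  e (successors {e, f}): φ is true.
  f (successors {a, b, d, g}): φ is true.
  g (successors {a, c, e, g}): φ is true.
For instance, at c:
  At c: r is false, \Diamond r is true, so r \to \Diamond r is true.
    At c: \Diamond r requires r at some successor in {a, b, c}.
      r holds at a, so \Diamond r is true at c.
Satisfying worlds: {a, b, c, d, e, f, g}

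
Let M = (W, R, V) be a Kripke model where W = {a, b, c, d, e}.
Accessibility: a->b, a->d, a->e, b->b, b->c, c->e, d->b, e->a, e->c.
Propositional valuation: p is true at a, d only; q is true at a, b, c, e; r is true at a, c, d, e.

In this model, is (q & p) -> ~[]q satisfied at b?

At b: q & p is false, ~[]q is false, so (q & p) -> ~[]q is true.
  At b: []q is true, so ~[]q is false.
    At b: []q requires q at every successor {b, c}.
      At b: q is true.
      At c: q is true.
    So []q is true at b.

Yes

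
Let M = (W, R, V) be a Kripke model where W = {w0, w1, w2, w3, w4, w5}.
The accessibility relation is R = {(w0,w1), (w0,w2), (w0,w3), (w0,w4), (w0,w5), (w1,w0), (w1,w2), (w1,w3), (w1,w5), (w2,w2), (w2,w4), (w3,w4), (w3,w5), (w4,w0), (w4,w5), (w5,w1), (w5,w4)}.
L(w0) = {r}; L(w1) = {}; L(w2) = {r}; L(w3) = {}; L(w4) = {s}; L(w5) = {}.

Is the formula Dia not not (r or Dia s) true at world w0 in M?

Yes

Recall that Dia ψ holds at a world iff ψ holds at some accessible world.
At w0: Dia not not (r or Dia s) requires not not (r or Dia s) at some successor in {w1, w2, w3, w4, w5}.
  not not (r or Dia s) holds at w2, so Dia not not (r or Dia s) is true at w0.
    At w2: not (r or Dia s) is false, so not not (r or Dia s) is true.
      At w2: r or Dia s is true, so not (r or Dia s) is false.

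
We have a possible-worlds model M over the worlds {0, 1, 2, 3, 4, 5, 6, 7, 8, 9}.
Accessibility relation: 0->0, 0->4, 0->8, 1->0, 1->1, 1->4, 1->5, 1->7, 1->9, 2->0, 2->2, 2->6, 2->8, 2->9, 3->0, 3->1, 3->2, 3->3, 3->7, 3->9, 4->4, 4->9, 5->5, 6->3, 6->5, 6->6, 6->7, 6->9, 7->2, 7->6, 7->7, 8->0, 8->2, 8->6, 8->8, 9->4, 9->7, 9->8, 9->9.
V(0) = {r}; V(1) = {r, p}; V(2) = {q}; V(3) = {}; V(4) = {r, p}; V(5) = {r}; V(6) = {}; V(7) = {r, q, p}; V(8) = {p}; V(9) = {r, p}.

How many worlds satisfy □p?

Let φ = □p. Evaluate φ at each world:
  0 (successors {0, 4, 8}): φ is false.
  1 (successors {0, 1, 4, 5, 7, 9}): φ is false.
  2 (successors {0, 2, 6, 8, 9}): φ is false.
  3 (successors {0, 1, 2, 3, 7, 9}): φ is false.
  4 (successors {4, 9}): φ is true.
  5 (successors {5}): φ is false.
  6 (successors {3, 5, 6, 7, 9}): φ is false.
  7 (successors {2, 6, 7}): φ is false.
  8 (successors {0, 2, 6, 8}): φ is false.
  9 (successors {4, 7, 8, 9}): φ is true.
For instance, at 1:
  At 1: □p requires p at every successor {0, 1, 4, 5, 7, 9}.
    p fails at 0, so □p is false at 1.
Satisfying worlds: {4, 9}

2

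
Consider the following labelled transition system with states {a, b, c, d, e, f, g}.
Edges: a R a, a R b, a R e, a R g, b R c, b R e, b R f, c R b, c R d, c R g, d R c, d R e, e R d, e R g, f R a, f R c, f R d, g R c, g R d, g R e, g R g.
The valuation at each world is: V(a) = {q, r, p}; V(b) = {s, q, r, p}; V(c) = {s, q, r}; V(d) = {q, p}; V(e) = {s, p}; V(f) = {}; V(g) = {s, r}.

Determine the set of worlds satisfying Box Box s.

Let φ = Box Box s. Evaluate φ at each world:
  a (successors {a, b, e, g}): φ is false.
  b (successors {c, e, f}): φ is false.
  c (successors {b, d, g}): φ is false.
  d (successors {c, e}): φ is false.
  e (successors {d, g}): φ is false.
  f (successors {a, c, d}): φ is false.
  g (successors {c, d, e, g}): φ is false.
For instance, at a:
  At a: Box Box s requires Box s at every successor {a, b, e, g}.
    Box s fails at a, so Box Box s is false at a.
      At a: Box s requires s at every successor {a, b, e, g}.
        s fails at a, so Box s is false at a.
Satisfying worlds: none.

none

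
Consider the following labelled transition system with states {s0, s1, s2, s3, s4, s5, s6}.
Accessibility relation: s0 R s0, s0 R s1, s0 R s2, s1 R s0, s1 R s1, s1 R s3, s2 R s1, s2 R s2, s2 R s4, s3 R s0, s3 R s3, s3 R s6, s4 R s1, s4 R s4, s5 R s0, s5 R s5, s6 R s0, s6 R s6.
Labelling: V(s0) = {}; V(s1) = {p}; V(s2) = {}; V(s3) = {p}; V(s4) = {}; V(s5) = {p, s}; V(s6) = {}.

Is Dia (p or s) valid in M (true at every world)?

Let φ = Dia (p or s). Evaluate φ at each world:
  s0 (successors {s0, s1, s2}): φ is true.
  s1 (successors {s0, s1, s3}): φ is true.
  s2 (successors {s1, s2, s4}): φ is true.
  s3 (successors {s0, s3, s6}): φ is true.
  s4 (successors {s1, s4}): φ is true.
  s5 (successors {s0, s5}): φ is true.
  s6 (successors {s0, s6}): φ is false.
Detail at s6 (counterexample):
  At s6: Dia (p or s) requires p or s at some successor in {s0, s6}.
    At s0: p or s is false.
    At s6: p or s is false.
  So Dia (p or s) is false at s6.

No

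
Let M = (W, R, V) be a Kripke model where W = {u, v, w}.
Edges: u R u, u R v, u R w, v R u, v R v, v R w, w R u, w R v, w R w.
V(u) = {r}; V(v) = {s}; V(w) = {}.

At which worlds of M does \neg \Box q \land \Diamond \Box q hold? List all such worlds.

none

Recall that \Box ψ holds at a world iff ψ holds at every accessible world, and \Diamond ψ holds iff ψ holds at some accessible world.
Let φ = \neg \Box q \land \Diamond \Box q. Evaluate φ at each world:
  u (successors {u, v, w}): φ is false.
  v (successors {u, v, w}): φ is false.
  w (successors {u, v, w}): φ is false.
For instance, at u:
  At u: \neg \Box q is true, \Diamond \Box q is false, so \neg \Box q \land \Diamond \Box q is false.
    At u: \Box q is false, so \neg \Box q is true.
      At u: \Box q requires q at every successor {u, v, w}.
        q fails at u, so \Box q is false at u.
    At u: \Diamond \Box q requires \Box q at some successor in {u, v, w}.
      At u: \Box q is false.
      At v: \Box q is false.
      At w: \Box q is false.
    So \Diamond \Box q is false at u.
Satisfying worlds: none.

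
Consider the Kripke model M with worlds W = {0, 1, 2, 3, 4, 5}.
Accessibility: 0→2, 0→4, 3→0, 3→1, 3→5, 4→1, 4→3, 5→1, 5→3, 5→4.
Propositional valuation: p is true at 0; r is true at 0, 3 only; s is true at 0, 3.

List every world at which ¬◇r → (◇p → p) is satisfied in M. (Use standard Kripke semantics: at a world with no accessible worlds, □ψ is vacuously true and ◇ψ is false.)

Let φ = ¬◇r → (◇p → p). Evaluate φ at each world:
  0 (successors {2, 4}): φ is true.
  1 (successors ∅): φ is true.
  2 (successors ∅): φ is true.
  3 (successors {0, 1, 5}): φ is true.
  4 (successors {1, 3}): φ is true.
  5 (successors {1, 3, 4}): φ is true.
For instance, at 4:
  At 4: ¬◇r is false, ◇p → p is true, so ¬◇r → (◇p → p) is true.
    At 4: ◇r is true, so ¬◇r is false.
      At 4: ◇r requires r at some successor in {1, 3}.
        r holds at 3, so ◇r is true at 4.
    At 4: ◇p is false, p is false, so ◇p → p is true.
      At 4: ◇p requires p at some successor in {1, 3}.
        At 1: p is false.
        At 3: p is false.
      So ◇p is false at 4.
Satisfying worlds: {0, 1, 2, 3, 4, 5}

0, 1, 2, 3, 4, 5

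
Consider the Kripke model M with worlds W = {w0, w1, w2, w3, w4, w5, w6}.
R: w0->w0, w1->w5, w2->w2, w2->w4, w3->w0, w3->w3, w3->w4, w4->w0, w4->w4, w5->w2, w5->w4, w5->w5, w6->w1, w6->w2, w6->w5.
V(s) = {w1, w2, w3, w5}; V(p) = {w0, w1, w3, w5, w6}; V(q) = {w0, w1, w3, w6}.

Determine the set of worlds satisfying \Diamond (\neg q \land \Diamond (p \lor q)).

w1, w2, w3, w4, w5, w6

Let φ = \Diamond (\neg q \land \Diamond (p \lor q)). Evaluate φ at each world:
  w0 (successors {w0}): φ is false.
  w1 (successors {w5}): φ is true.
  w2 (successors {w2, w4}): φ is true.
  w3 (successors {w0, w3, w4}): φ is true.
  w4 (successors {w0, w4}): φ is true.
  w5 (successors {w2, w4, w5}): φ is true.
  w6 (successors {w1, w2, w5}): φ is true.
For instance, at w0:
  At w0: \Diamond (\neg q \land \Diamond (p \lor q)) requires \neg q \land \Diamond (p \lor q) at some successor in {w0}.
    At w0: \neg q \land \Diamond (p \lor q) is false.
  So \Diamond (\neg q \land \Diamond (p \lor q)) is false at w0.
Satisfying worlds: {w1, w2, w3, w4, w5, w6}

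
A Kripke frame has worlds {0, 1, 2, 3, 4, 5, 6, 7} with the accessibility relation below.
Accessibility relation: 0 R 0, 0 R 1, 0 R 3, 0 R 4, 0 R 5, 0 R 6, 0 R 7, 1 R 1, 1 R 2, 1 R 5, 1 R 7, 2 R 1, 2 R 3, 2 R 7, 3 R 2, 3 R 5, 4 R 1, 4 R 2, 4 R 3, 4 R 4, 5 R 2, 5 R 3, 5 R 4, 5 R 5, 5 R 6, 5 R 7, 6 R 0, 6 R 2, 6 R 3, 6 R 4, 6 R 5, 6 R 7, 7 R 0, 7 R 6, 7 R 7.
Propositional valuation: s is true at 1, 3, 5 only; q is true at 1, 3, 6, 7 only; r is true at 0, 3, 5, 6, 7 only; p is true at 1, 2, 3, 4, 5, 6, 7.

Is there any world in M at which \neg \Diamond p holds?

Let φ = \neg \Diamond p. Evaluate φ at each world:
  0 (successors {0, 1, 3, 4, 5, 6, 7}): φ is false.
  1 (successors {1, 2, 5, 7}): φ is false.
  2 (successors {1, 3, 7}): φ is false.
  3 (successors {2, 5}): φ is false.
  4 (successors {1, 2, 3, 4}): φ is false.
  5 (successors {2, 3, 4, 5, 6, 7}): φ is false.
  6 (successors {0, 2, 3, 4, 5, 7}): φ is false.
  7 (successors {0, 6, 7}): φ is false.
For instance, at 3:
  At 3: \Diamond p is true, so \neg \Diamond p is false.
    At 3: \Diamond p requires p at some successor in {2, 5}.
      p holds at 2, so \Diamond p is true at 3.

No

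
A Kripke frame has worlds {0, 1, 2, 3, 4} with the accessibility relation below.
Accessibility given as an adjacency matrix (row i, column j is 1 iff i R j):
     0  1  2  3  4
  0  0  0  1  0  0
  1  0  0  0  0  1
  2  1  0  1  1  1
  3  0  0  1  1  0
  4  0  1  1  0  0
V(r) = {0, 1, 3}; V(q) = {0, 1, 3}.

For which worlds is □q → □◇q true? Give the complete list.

0, 1, 2, 3, 4

Let φ = □q → □◇q. Evaluate φ at each world:
  0 (successors {2}): φ is true.
  1 (successors {4}): φ is true.
  2 (successors {0, 2, 3, 4}): φ is true.
  3 (successors {2, 3}): φ is true.
  4 (successors {1, 2}): φ is true.
For instance, at 3:
  At 3: □q is false, □◇q is true, so □q → □◇q is true.
    At 3: □q requires q at every successor {2, 3}.
      q fails at 2, so □q is false at 3.
    At 3: □◇q requires ◇q at every successor {2, 3}.
      At 2: ◇q is true.
      At 3: ◇q is true.
    So □◇q is true at 3.
Satisfying worlds: {0, 1, 2, 3, 4}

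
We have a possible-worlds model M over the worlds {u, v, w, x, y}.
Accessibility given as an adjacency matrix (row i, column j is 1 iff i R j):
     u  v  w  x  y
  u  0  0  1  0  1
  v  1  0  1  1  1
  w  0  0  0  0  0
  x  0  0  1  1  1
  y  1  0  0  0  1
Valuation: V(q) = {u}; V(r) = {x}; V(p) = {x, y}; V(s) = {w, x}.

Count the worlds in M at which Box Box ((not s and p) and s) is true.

Recall that Box ψ holds at a world iff ψ holds at every accessible world, and Dia ψ holds iff ψ holds at some accessible world.
Let φ = Box Box ((not s and p) and s). Evaluate φ at each world:
  u (successors {w, y}): φ is false.
  v (successors {u, w, x, y}): φ is false.
  w (successors ∅): φ is true.
  x (successors {w, x, y}): φ is false.
  y (successors {u, y}): φ is false.
For instance, at v:
  At v: Box Box ((not s and p) and s) requires Box ((not s and p) and s) at every successor {u, w, x, y}.
    Box ((not s and p) and s) fails at u, so Box Box ((not s and p) and s) is false at v.
      At u: Box ((not s and p) and s) requires (not s and p) and s at every successor {w, y}.
        (not s and p) and s fails at w, so Box ((not s and p) and s) is false at u.
Satisfying worlds: {w}

1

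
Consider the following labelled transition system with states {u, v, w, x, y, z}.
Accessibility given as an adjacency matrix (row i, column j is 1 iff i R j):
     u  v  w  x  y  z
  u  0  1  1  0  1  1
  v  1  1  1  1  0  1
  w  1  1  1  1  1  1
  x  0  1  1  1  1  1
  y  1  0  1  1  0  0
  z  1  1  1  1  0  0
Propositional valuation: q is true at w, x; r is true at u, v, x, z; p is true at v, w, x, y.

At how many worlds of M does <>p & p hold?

4

Let φ = <>p & p. Evaluate φ at each world:
  u (successors {v, w, y, z}): φ is false.
  v (successors {u, v, w, x, z}): φ is true.
  w (successors {u, v, w, x, y, z}): φ is true.
  x (successors {v, w, x, y, z}): φ is true.
  y (successors {u, w, x}): φ is true.
  z (successors {u, v, w, x}): φ is false.
For instance, at w:
  At w: <>p is true, p is true, so <>p & p is true.
    At w: <>p requires p at some successor in {u, v, w, x, y, z}.
      p holds at v, so <>p is true at w.
Satisfying worlds: {v, w, x, y}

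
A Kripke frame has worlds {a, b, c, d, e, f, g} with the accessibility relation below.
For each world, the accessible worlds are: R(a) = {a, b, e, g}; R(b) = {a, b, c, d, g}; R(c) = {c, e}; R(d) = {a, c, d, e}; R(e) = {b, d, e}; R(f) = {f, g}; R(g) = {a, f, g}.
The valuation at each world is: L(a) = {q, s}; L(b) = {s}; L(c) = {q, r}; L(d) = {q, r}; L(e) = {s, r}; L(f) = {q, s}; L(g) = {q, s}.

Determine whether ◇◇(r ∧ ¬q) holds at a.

Yes

Recall that ◇ψ holds at a world iff ψ holds at some accessible world.
At a: ◇◇(r ∧ ¬q) requires ◇(r ∧ ¬q) at some successor in {a, b, e, g}.
  ◇(r ∧ ¬q) holds at a, so ◇◇(r ∧ ¬q) is true at a.
    At a: ◇(r ∧ ¬q) requires r ∧ ¬q at some successor in {a, b, e, g}.
      r ∧ ¬q holds at e, so ◇(r ∧ ¬q) is true at a.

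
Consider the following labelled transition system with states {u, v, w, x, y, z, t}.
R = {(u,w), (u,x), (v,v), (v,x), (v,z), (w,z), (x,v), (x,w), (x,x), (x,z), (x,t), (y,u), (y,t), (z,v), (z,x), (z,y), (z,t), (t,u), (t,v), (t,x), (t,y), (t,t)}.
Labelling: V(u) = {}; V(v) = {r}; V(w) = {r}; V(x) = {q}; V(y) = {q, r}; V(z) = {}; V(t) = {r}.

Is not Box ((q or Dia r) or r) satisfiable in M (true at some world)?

No

Let φ = not Box ((q or Dia r) or r). Evaluate φ at each world:
  u (successors {w, x}): φ is false.
  v (successors {v, x, z}): φ is false.
  w (successors {z}): φ is false.
  x (successors {v, w, x, z, t}): φ is false.
  y (successors {u, t}): φ is false.
  z (successors {v, x, y, t}): φ is false.
  t (successors {u, v, x, y, t}): φ is false.
For instance, at u:
  At u: Box ((q or Dia r) or r) is true, so not Box ((q or Dia r) or r) is false.
    At u: Box ((q or Dia r) or r) requires (q or Dia r) or r at every successor {w, x}.
      At w: (q or Dia r) or r is true.
      At x: (q or Dia r) or r is true.
    So Box ((q or Dia r) or r) is true at u.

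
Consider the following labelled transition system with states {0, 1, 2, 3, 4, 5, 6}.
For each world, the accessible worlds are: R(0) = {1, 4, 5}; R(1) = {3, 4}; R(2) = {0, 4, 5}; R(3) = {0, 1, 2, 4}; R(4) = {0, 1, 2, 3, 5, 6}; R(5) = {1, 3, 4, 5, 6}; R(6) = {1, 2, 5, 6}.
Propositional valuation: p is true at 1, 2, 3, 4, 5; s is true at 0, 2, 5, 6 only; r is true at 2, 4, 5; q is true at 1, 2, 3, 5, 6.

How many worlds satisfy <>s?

Let φ = <>s. Evaluate φ at each world:
  0 (successors {1, 4, 5}): φ is true.
  1 (successors {3, 4}): φ is false.
  2 (successors {0, 4, 5}): φ is true.
  3 (successors {0, 1, 2, 4}): φ is true.
  4 (successors {0, 1, 2, 3, 5, 6}): φ is true.
  5 (successors {1, 3, 4, 5, 6}): φ is true.
  6 (successors {1, 2, 5, 6}): φ is true.
For instance, at 0:
  At 0: <>s requires s at some successor in {1, 4, 5}.
    s holds at 5, so <>s is true at 0.
Satisfying worlds: {0, 2, 3, 4, 5, 6}

6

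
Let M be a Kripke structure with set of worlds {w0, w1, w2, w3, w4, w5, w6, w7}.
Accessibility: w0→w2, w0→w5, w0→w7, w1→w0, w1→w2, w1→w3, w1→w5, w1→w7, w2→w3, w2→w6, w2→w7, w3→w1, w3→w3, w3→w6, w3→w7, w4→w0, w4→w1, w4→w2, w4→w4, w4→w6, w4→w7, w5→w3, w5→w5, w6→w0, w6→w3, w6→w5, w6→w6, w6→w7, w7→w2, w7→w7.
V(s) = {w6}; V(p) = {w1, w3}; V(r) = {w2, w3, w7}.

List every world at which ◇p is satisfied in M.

Let φ = ◇p. Evaluate φ at each world:
  w0 (successors {w2, w5, w7}): φ is false.
  w1 (successors {w0, w2, w3, w5, w7}): φ is true.
  w2 (successors {w3, w6, w7}): φ is true.
  w3 (successors {w1, w3, w6, w7}): φ is true.
  w4 (successors {w0, w1, w2, w4, w6, w7}): φ is true.
  w5 (successors {w3, w5}): φ is true.
  w6 (successors {w0, w3, w5, w6, w7}): φ is true.
  w7 (successors {w2, w7}): φ is false.
For instance, at w4:
  At w4: ◇p requires p at some successor in {w0, w1, w2, w4, w6, w7}.
    p holds at w1, so ◇p is true at w4.
Satisfying worlds: {w1, w2, w3, w4, w5, w6}

w1, w2, w3, w4, w5, w6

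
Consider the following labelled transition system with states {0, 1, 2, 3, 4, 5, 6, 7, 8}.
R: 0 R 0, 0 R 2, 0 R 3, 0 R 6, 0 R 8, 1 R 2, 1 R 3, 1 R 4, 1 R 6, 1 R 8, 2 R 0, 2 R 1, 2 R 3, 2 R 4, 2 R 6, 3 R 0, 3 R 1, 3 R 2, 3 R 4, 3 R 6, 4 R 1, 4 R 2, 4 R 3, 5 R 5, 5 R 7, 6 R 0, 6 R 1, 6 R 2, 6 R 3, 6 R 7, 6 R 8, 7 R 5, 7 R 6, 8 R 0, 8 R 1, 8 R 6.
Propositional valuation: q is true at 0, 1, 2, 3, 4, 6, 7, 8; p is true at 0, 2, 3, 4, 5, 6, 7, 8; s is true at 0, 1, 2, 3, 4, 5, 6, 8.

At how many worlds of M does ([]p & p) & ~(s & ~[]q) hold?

2

Let φ = ([]p & p) & ~(s & ~[]q). Evaluate φ at each world:
  0 (successors {0, 2, 3, 6, 8}): φ is true.
  1 (successors {2, 3, 4, 6, 8}): φ is false.
  2 (successors {0, 1, 3, 4, 6}): φ is false.
  3 (successors {0, 1, 2, 4, 6}): φ is false.
  4 (successors {1, 2, 3}): φ is false.
  5 (successors {5, 7}): φ is false.
  6 (successors {0, 1, 2, 3, 7, 8}): φ is false.
  7 (successors {5, 6}): φ is true.
  8 (successors {0, 1, 6}): φ is false.
For instance, at 3:
  At 3: []p & p is false, ~(s & ~[]q) is true, so ([]p & p) & ~(s & ~[]q) is false.
    At 3: []p is false, p is true, so []p & p is false.
      At 3: []p requires p at every successor {0, 1, 2, 4, 6}.
        p fails at 1, so []p is false at 3.
    At 3: s & ~[]q is false, so ~(s & ~[]q) is true.
      At 3: s is true, ~[]q is false, so s & ~[]q is false.
Satisfying worlds: {0, 7}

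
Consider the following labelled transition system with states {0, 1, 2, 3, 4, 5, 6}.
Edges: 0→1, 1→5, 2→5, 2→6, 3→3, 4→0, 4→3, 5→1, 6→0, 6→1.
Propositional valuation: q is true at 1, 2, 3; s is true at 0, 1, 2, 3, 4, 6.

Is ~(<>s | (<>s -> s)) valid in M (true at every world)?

No

Let φ = ~(<>s | (<>s -> s)). Evaluate φ at each world:
  0 (successors {1}): φ is false.
  1 (successors {5}): φ is false.
  2 (successors {5, 6}): φ is false.
  3 (successors {3}): φ is false.
  4 (successors {0, 3}): φ is false.
  5 (successors {1}): φ is false.
  6 (successors {0, 1}): φ is false.
Detail at 0 (counterexample):
  At 0: <>s | (<>s -> s) is true, so ~(<>s | (<>s -> s)) is false.
    At 0: <>s is true, <>s -> s is true, so <>s | (<>s -> s) is true.
      At 0: <>s requires s at some successor in {1}.
        s holds at 1, so <>s is true at 0.
      At 0: <>s is true, s is true, so <>s -> s is true.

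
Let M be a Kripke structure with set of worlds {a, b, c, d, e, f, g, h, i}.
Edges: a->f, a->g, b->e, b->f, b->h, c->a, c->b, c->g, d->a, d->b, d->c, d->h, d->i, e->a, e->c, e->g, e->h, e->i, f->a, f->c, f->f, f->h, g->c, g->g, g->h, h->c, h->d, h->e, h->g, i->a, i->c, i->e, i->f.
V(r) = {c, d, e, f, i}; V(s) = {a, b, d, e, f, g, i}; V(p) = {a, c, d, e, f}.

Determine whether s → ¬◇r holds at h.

Recall that ◇ψ holds at a world iff ψ holds at some accessible world.
At h: s is false, ¬◇r is false, so s → ¬◇r is true.
  At h: ◇r is true, so ¬◇r is false.
    At h: ◇r requires r at some successor in {c, d, e, g}.
      r holds at c, so ◇r is true at h.

Yes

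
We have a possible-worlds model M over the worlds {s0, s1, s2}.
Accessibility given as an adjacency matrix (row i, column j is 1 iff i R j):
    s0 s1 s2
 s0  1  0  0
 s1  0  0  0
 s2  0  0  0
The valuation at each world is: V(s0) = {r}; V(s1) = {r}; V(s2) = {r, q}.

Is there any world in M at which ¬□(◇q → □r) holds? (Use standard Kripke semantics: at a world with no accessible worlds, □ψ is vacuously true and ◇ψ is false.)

No

Let φ = ¬□(◇q → □r). Evaluate φ at each world:
  s0 (successors {s0}): φ is false.
  s1 (successors ∅): φ is false.
  s2 (successors ∅): φ is false.
For instance, at s0:
  At s0: □(◇q → □r) is true, so ¬□(◇q → □r) is false.
    At s0: □(◇q → □r) requires ◇q → □r at every successor {s0}.
      At s0: ◇q → □r is true.
    So □(◇q → □r) is true at s0.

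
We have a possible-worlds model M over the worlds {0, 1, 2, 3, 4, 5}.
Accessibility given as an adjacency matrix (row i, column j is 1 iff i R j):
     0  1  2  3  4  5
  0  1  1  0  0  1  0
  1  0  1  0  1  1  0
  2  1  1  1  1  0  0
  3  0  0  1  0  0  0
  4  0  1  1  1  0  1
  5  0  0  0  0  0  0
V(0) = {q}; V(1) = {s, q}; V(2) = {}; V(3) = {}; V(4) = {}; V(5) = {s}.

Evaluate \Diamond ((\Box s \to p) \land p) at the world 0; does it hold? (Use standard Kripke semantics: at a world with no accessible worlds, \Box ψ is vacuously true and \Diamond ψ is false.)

Recall that \Box ψ holds at a world iff ψ holds at every accessible world, and \Diamond ψ holds iff ψ holds at some accessible world.
At 0: \Diamond ((\Box s \to p) \land p) requires (\Box s \to p) \land p at some successor in {0, 1, 4}.
  At 0: (\Box s \to p) \land p is false.
  At 1: (\Box s \to p) \land p is false.
  At 4: (\Box s \to p) \land p is false.
So \Diamond ((\Box s \to p) \land p) is false at 0.

No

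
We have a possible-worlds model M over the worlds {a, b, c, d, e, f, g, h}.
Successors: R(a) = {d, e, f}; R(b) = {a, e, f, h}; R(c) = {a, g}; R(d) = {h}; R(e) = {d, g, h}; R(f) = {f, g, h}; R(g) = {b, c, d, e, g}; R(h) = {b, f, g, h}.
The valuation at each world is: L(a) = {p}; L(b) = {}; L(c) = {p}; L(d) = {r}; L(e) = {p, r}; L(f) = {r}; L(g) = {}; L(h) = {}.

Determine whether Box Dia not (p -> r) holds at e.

No

At e: Box Dia not (p -> r) requires Dia not (p -> r) at every successor {d, g, h}.
  Dia not (p -> r) fails at d, so Box Dia not (p -> r) is false at e.
    At d: Dia not (p -> r) requires not (p -> r) at some successor in {h}.
      At h: not (p -> r) is false.
    So Dia not (p -> r) is false at d.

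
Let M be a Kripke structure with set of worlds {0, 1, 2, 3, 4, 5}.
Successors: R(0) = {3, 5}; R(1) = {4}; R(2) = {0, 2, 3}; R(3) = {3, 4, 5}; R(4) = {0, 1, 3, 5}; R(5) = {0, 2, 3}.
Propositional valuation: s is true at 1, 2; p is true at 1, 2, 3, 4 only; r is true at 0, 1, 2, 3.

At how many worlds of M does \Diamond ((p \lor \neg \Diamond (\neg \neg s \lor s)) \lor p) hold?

6

Let φ = \Diamond ((p \lor \neg \Diamond (\neg \neg s \lor s)) \lor p). Evaluate φ at each world:
  0 (successors {3, 5}): φ is true.
  1 (successors {4}): φ is true.
  2 (successors {0, 2, 3}): φ is true.
  3 (successors {3, 4, 5}): φ is true.
  4 (successors {0, 1, 3, 5}): φ is true.
  5 (successors {0, 2, 3}): φ is true.
For instance, at 4:
  At 4: \Diamond ((p \lor \neg \Diamond (\neg \neg s \lor s)) \lor p) requires (p \lor \neg \Diamond (\neg \neg s \lor s)) \lor p at some successor in {0, 1, 3, 5}.
    (p \lor \neg \Diamond (\neg \neg s \lor s)) \lor p holds at 0, so \Diamond ((p \lor \neg \Diamond (\neg \neg s \lor s)) \lor p) is true at 4.
      At 0: p \lor \neg \Diamond (\neg \neg s \lor s) is true, p is false, so (p \lor \neg \Diamond (\neg \neg s \lor s)) \lor p is true.
Satisfying worlds: {0, 1, 2, 3, 4, 5}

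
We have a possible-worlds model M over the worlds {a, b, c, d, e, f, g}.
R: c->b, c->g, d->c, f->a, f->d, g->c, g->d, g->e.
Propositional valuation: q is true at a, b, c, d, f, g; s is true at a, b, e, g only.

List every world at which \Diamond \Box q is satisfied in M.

c, d, f, g

Let φ = \Diamond \Box q. Evaluate φ at each world:
  a (successors ∅): φ is false.
  b (successors ∅): φ is false.
  c (successors {b, g}): φ is true.
  d (successors {c}): φ is true.
  e (successors ∅): φ is false.
  f (successors {a, d}): φ is true.
  g (successors {c, d, e}): φ is true.
For instance, at c:
  At c: \Diamond \Box q requires \Box q at some successor in {b, g}.
    \Box q holds at b, so \Diamond \Box q is true at c.
      At b: no accessible worlds, so \Box q holds vacuously.
Satisfying worlds: {c, d, f, g}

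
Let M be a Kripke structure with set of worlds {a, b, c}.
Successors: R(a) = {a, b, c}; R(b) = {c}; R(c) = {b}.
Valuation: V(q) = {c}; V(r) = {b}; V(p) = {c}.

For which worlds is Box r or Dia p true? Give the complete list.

a, b, c

Let φ = Box r or Dia p. Evaluate φ at each world:
  a (successors {a, b, c}): φ is true.
  b (successors {c}): φ is true.
  c (successors {b}): φ is true.
For instance, at a:
  At a: Box r is false, Dia p is true, so Box r or Dia p is true.
    At a: Box r requires r at every successor {a, b, c}.
      r fails at a, so Box r is false at a.
    At a: Dia p requires p at some successor in {a, b, c}.
      p holds at c, so Dia p is true at a.
Satisfying worlds: {a, b, c}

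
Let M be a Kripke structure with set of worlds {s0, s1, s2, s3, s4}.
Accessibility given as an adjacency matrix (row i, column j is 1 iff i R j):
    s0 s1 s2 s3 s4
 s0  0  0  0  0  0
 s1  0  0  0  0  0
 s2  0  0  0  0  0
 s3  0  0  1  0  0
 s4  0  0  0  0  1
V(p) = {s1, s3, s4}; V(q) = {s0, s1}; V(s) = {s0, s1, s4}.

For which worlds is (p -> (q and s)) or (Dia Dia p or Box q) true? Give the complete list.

Let φ = (p -> (q and s)) or (Dia Dia p or Box q). Evaluate φ at each world:
  s0 (successors ∅): φ is true.
  s1 (successors ∅): φ is true.
  s2 (successors ∅): φ is true.
  s3 (successors {s2}): φ is false.
  s4 (successors {s4}): φ is true.
For instance, at s4:
  At s4: p -> (q and s) is false, Dia Dia p or Box q is true, so (p -> (q and s)) or (Dia Dia p or Box q) is true.
    At s4: Dia Dia p is true, Box q is false, so Dia Dia p or Box q is true.
      At s4: Dia Dia p requires Dia p at some successor in {s4}.
        Dia p holds at s4, so Dia Dia p is true at s4.
      At s4: Box q requires q at every successor {s4}.
        q fails at s4, so Box q is false at s4.
Satisfying worlds: {s0, s1, s2, s4}

s0, s1, s2, s4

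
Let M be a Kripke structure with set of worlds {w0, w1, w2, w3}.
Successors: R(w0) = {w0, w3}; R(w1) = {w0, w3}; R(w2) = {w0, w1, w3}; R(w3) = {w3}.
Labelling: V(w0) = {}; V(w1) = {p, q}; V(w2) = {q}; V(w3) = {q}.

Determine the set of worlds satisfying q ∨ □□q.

w1, w2, w3

Let φ = q ∨ □□q. Evaluate φ at each world:
  w0 (successors {w0, w3}): φ is false.
  w1 (successors {w0, w3}): φ is true.
  w2 (successors {w0, w1, w3}): φ is true.
  w3 (successors {w3}): φ is true.
For instance, at w0:
  At w0: q is false, □□q is false, so q ∨ □□q is false.
    At w0: □□q requires □q at every successor {w0, w3}.
      □q fails at w0, so □□q is false at w0.
Satisfying worlds: {w1, w2, w3}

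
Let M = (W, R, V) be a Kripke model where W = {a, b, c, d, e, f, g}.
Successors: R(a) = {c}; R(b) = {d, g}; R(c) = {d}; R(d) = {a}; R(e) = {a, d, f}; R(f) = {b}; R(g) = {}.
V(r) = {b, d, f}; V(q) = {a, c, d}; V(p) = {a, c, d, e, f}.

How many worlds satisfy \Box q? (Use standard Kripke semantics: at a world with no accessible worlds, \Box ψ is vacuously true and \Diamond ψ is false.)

4

Let φ = \Box q. Evaluate φ at each world:
  a (successors {c}): φ is true.
  b (successors {d, g}): φ is false.
  c (successors {d}): φ is true.
  d (successors {a}): φ is true.
  e (successors {a, d, f}): φ is false.
  f (successors {b}): φ is false.
  g (successors ∅): φ is true.
For instance, at b:
  At b: \Box q requires q at every successor {d, g}.
    q fails at g, so \Box q is false at b.
Satisfying worlds: {a, c, d, g}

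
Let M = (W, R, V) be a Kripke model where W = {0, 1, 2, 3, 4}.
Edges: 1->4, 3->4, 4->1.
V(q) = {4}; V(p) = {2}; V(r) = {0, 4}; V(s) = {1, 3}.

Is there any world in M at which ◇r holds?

Yes

Let φ = ◇r. Evaluate φ at each world:
  0 (successors ∅): φ is false.
  1 (successors {4}): φ is true.
  2 (successors ∅): φ is false.
  3 (successors {4}): φ is true.
  4 (successors {1}): φ is false.
Detail at 1 (witness):
  At 1: ◇r requires r at some successor in {4}.
    r holds at 4, so ◇r is true at 1.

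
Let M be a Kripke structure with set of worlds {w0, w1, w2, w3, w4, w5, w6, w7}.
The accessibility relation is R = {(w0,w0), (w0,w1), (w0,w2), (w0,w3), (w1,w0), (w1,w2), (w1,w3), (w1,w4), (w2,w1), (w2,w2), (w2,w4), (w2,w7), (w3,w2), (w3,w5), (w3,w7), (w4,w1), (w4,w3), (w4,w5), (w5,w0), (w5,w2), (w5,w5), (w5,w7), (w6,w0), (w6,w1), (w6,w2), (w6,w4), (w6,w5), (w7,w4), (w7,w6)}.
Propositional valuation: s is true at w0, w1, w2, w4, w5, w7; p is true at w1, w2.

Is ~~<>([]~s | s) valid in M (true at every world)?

Recall that []ψ holds at a world iff ψ holds at every accessible world, and <>ψ holds iff ψ holds at some accessible world.
Let φ = ~~<>([]~s | s). Evaluate φ at each world:
  w0 (successors {w0, w1, w2, w3}): φ is true.
  w1 (successors {w0, w2, w3, w4}): φ is true.
  w2 (successors {w1, w2, w4, w7}): φ is true.
  w3 (successors {w2, w5, w7}): φ is true.
  w4 (successors {w1, w3, w5}): φ is true.
  w5 (successors {w0, w2, w5, w7}): φ is true.
  w6 (successors {w0, w1, w2, w4, w5}): φ is true.
  w7 (successors {w4, w6}): φ is true.
For instance, at w3:
  At w3: ~<>([]~s | s) is false, so ~~<>([]~s | s) is true.
    At w3: <>([]~s | s) is true, so ~<>([]~s | s) is false.
      At w3: <>([]~s | s) requires []~s | s at some successor in {w2, w5, w7}.
        []~s | s holds at w2, so <>([]~s | s) is true at w3.

Yes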